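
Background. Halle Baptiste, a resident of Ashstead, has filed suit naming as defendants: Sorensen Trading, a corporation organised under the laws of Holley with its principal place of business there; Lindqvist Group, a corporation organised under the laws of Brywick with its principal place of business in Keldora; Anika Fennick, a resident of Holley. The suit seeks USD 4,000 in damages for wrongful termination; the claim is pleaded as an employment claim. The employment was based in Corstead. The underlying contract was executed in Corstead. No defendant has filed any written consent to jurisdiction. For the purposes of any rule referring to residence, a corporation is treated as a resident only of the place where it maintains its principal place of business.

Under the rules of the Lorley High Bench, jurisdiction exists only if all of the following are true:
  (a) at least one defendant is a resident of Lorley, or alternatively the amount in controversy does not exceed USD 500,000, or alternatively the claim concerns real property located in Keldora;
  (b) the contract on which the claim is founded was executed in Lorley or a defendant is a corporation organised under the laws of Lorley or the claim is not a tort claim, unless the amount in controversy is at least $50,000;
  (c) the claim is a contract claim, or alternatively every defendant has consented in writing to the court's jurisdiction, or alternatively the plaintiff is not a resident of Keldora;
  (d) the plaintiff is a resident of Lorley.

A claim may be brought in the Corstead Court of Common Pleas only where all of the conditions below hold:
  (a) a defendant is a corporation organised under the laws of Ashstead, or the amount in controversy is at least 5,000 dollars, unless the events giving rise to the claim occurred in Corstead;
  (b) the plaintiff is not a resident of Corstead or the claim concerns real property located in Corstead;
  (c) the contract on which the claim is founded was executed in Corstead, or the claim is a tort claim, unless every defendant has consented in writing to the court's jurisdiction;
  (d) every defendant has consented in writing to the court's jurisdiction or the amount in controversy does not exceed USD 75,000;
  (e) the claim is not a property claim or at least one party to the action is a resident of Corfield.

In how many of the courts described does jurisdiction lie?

The Lorley High Bench:
  (a) The amount in controversy is 4,000 dollars, within the 500,000 dollars ceiling — that alternative is enough. Met.
  (b) The claim is an employment claim, not a tort claim — that alternative is enough. Condition met.
  (c) The plaintiff resides in Ashstead, which is not Keldora, so one alternative holds. Condition met.
  (d) The plaintiff resides in Ashstead, not Lorley. Not met.
  → No jurisdiction.
The Corstead Court of Common Pleas:
  (a) The corporate defendant(s) are organised in Brywick, Holley, not Ashstead; the amount in controversy is $4,000, below the 5,000 dollars floor — every alternative fails. However, the operative events occurred in Corstead, so the 'unless' proviso supplies this condition. Met.
  (b) The plaintiff resides in Ashstead, which is not Corstead, which satisfies one of the alternatives. Condition met.
  (c) The contract was executed in Corstead, so this disjunct is met. Satisfied.
  (d) The amount in controversy is 4,000 dollars, within the 75,000 dollars ceiling, which satisfies one of the alternatives. Met.
  (e) The claim is an employment claim, not a property claim, so this disjunct is met. Condition met.
  → Jurisdiction lies.
Courts with jurisdiction: the Corstead Court of Common Pleas — 1 in total.

1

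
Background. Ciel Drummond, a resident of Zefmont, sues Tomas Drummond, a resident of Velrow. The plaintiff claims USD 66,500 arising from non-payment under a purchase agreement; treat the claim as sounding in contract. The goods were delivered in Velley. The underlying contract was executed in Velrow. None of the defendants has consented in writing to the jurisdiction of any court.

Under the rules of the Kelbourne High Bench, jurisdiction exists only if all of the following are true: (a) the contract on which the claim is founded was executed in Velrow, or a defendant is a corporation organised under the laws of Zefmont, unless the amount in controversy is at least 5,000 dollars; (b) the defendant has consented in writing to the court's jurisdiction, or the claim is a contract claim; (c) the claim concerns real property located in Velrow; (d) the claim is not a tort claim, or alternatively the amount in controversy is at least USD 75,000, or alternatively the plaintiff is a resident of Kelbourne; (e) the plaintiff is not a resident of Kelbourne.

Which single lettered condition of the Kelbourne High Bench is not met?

(c)

The Kelbourne High Bench:
  (a) The contract was executed in Velrow, so one alternative holds. Met.
  (b) The claim is a contract claim, which satisfies one of the alternatives. Met.
  (c) The claim does not concern real property. Fails.
  (d) The claim is a contract claim, not a tort claim — that alternative is enough. Met.
  (e) The plaintiff resides in Zefmont, which is not Kelbourne. Met.
Only condition (c) fails.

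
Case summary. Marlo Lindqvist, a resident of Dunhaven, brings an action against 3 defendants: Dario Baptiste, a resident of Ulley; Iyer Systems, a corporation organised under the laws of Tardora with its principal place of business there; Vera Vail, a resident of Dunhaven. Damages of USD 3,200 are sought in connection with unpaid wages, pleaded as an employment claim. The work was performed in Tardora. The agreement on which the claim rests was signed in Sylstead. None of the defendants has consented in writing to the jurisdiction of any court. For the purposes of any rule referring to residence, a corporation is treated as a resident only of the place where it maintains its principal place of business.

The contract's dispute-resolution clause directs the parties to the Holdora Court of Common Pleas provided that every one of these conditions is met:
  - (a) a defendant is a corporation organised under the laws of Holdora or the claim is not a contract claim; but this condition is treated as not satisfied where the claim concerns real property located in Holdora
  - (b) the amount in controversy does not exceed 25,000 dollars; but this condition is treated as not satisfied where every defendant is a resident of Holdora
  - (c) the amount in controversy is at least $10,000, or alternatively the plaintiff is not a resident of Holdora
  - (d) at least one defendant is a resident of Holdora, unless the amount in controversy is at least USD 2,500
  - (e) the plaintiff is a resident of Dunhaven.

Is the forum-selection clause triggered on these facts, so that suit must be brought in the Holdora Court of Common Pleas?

Yes

The Holdora Court of Common Pleas:
  (a) The claim is an employment claim, not a contract claim — that alternative is enough. And the carve-out is inapplicable — the claim does not concern real property. Condition met.
  (b) The amount in controversy is USD 3,200, within the 25,000 dollars ceiling. The carve-out does not apply: the defendants reside as follows — Dario Baptiste in Ulley, Iyer Systems in Tardora, Vera Vail in Dunhaven — not all in Holdora. Condition met.
  (c) The plaintiff resides in Dunhaven, which is not Holdora, so one alternative holds. Condition met.
  (d) No defendant resides in Holdora (they reside in Ulley, Tardora, Dunhaven). The proviso rescues it, though: the amount in controversy is $3,200, which meets the USD 2,500 floor. Met.
  (e) The plaintiff resides in Dunhaven. Condition met.
  → Forum clause is triggered.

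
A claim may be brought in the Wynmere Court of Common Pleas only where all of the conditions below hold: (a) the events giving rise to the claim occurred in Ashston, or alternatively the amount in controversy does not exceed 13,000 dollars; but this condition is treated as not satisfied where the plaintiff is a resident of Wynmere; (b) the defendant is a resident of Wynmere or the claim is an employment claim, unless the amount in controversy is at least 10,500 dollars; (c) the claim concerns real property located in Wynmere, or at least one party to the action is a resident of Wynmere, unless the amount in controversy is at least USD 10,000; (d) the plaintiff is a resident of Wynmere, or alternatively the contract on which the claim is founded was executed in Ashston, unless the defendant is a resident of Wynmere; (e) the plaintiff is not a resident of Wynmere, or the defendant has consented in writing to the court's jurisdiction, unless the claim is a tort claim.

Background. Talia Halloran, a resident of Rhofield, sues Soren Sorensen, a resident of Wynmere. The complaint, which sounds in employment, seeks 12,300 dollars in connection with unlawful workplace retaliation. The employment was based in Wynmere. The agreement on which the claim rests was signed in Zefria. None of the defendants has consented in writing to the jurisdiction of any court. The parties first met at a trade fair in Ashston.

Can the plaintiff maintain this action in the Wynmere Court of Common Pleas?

The Wynmere Court of Common Pleas:
  (a) The amount in controversy is USD 12,300, within the USD 13,000 ceiling — that alternative is enough. And the carve-out is inapplicable — the plaintiff resides in Rhofield, not Wynmere. Met.
  (b) The defendant resides in Wynmere — that alternative is enough. Condition met.
  (c) Soren Sorensen resides in Wynmere — that alternative is enough. Satisfied.
  (d) The plaintiff resides in Rhofield, not Wynmere; the contract was executed in Zefria, not Ashston — every alternative fails. However, the defendant resides in Wynmere, so the 'unless' proviso supplies this condition. Satisfied.
  (e) The plaintiff resides in Rhofield, which is not Wynmere — that alternative is enough. Met.
  → Every requirement is satisfied — jurisdiction.

Yes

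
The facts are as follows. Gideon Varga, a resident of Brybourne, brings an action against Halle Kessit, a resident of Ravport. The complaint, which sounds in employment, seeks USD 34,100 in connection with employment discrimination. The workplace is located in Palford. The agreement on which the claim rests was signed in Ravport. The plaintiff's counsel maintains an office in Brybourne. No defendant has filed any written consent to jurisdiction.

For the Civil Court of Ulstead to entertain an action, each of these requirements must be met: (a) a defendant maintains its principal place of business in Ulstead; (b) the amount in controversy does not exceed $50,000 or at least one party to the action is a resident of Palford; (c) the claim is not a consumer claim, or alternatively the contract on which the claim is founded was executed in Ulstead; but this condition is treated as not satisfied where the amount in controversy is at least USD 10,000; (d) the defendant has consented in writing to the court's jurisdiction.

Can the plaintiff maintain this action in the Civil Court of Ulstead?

The Civil Court of Ulstead:
  (a) No defendant is a corporation. Fails.
  (b) The amount in controversy is USD 34,100, within the 50,000 dollars ceiling, so one alternative holds. Met.
  (c) The claim is an employment claim, not a consumer claim, so this disjunct is met. But the amount in controversy is $34,100, which meets the USD 10,000 floor, triggering the carve-out and defeating this condition. Condition not met.
  (d) No such written consent has been filed. Condition not met.
  → No jurisdiction.

No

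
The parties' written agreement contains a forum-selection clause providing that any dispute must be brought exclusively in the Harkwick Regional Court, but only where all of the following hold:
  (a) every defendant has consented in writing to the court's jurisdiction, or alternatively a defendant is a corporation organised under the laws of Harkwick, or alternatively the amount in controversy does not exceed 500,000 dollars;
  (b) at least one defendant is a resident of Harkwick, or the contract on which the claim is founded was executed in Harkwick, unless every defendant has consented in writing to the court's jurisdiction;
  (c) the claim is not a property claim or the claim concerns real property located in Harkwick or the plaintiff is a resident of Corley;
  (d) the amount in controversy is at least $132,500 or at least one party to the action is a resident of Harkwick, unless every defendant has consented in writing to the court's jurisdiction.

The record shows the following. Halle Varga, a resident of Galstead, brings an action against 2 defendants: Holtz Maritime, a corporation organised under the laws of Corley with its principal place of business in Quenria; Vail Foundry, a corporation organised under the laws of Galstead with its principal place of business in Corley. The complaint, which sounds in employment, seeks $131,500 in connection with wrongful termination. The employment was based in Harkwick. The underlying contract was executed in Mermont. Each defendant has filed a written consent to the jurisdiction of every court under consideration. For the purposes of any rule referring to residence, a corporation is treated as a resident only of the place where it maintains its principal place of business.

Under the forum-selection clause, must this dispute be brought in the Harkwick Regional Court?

Yes

The Harkwick Regional Court:
  (a) Every defendant has filed written consent, so this disjunct is met. Satisfied.
  (b) No defendant resides in Harkwick (they reside in Quenria, Corley); the contract was executed in Mermont, not Harkwick — none of the alternatives is met. But every defendant has filed written consent, and the 'unless' clause therefore excuses the requirement. Met.
  (c) The claim is an employment claim, not a property claim — that alternative is enough. Condition met.
  (d) The amount in controversy is $131,500, below the USD 132,500 floor; no party resides in Harkwick — no alternative holds. However, every defendant has filed written consent, so the 'unless' proviso supplies this condition. Condition met.
  → Forum clause is triggered.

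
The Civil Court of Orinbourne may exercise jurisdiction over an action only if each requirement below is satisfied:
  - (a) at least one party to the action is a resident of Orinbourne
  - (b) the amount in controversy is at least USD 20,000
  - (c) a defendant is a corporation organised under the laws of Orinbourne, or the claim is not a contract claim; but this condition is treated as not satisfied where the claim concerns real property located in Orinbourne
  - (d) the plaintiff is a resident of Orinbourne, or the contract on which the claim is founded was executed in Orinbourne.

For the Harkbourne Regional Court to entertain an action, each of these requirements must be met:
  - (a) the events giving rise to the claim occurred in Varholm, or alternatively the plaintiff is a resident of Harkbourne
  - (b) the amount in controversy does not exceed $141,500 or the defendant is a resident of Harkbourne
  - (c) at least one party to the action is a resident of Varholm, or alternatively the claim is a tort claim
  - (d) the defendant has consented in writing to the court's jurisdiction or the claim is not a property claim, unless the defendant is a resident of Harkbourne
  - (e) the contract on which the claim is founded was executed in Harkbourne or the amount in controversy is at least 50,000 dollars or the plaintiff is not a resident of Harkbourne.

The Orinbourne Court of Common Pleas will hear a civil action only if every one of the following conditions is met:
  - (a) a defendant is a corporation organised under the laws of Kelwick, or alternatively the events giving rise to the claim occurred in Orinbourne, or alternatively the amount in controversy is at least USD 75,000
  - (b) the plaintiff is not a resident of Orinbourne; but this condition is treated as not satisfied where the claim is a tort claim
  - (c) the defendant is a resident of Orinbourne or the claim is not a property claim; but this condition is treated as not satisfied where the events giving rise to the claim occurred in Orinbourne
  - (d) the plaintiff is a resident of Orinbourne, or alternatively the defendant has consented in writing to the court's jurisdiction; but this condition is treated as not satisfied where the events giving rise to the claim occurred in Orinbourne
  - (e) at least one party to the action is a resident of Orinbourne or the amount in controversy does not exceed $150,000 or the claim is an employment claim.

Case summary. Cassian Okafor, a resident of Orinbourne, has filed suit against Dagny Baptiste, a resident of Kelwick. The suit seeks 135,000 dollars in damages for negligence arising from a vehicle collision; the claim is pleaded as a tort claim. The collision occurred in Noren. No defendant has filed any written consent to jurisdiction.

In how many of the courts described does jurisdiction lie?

The Civil Court of Orinbourne:
  (a) Cassian Okafor resides in Orinbourne. Satisfied.
  (b) The amount in controversy is $135,000, which meets the USD 20,000 floor. Satisfied.
  (c) The claim is a tort claim, not a contract claim — that alternative is enough. The exception is not triggered, since the claim does not concern real property. Met.
  (d) The plaintiff resides in Orinbourne — that alternative is enough. Condition met.
  → The court has jurisdiction.
The Harkbourne Regional Court:
  (a) The operative events occurred in Noren, not Varholm; the plaintiff resides in Orinbourne, not Harkbourne — no alternative holds. Fails.
  (b) The amount in controversy is $135,000, within the USD 141,500 ceiling, which satisfies one of the alternatives. Condition met.
  (c) The claim is a tort claim, so one alternative holds. Condition met.
  (d) The claim is a tort claim, not a property claim, so one alternative holds. Condition met.
  (e) The amount in controversy is USD 135,000, which meets the $50,000 floor, so one alternative holds. Condition met.
  → The court lacks jurisdiction.
The Orinbourne Court of Common Pleas:
  (a) The amount in controversy is $135,000, which meets the $75,000 floor, which satisfies one of the alternatives. Satisfied.
  (b) The plaintiff resides in Orinbourne. Fails.
  (c) The claim is a tort claim, not a property claim, so this disjunct is met. The exception is not triggered, since the operative events occurred in Noren, not Orinbourne. Condition met.
  (d) The plaintiff resides in Orinbourne — that alternative is enough. The exception is not triggered, since the operative events occurred in Noren, not Orinbourne. Condition met.
  (e) Cassian Okafor resides in Orinbourne, so one alternative holds. Condition met.
  → No jurisdiction.
Courts with jurisdiction: the Civil Court of Orinbourne — 1 in total.

1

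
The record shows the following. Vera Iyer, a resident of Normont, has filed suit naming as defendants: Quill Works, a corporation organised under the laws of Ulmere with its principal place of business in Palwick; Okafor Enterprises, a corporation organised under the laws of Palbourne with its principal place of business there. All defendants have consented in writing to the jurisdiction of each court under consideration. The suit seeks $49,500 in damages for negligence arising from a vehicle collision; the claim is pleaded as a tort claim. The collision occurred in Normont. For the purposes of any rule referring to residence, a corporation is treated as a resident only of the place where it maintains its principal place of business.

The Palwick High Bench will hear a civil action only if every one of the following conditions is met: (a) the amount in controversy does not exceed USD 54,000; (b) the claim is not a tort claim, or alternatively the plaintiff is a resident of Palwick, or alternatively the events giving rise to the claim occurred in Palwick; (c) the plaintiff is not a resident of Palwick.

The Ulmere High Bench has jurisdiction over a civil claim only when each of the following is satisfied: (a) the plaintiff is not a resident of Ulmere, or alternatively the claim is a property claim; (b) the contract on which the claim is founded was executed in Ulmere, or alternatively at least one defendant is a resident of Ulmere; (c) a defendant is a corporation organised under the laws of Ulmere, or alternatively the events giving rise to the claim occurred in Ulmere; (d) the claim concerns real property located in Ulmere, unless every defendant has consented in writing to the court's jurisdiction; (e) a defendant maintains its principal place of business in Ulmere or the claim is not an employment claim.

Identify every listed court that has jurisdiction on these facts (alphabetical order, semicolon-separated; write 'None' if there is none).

The Palwick High Bench:
  (a) The amount in controversy is $49,500, within the $54,000 ceiling. Met.
  (b) The claim is a tort claim; the plaintiff resides in Normont, not Palwick; the operative events occurred in Normont, not Palwick — no alternative holds. Not satisfied.
  (c) The plaintiff resides in Normont, which is not Palwick. Condition met.
  → No jurisdiction.
The Ulmere High Bench:
  (a) The plaintiff resides in Normont, which is not Ulmere, so one alternative holds. Satisfied.
  (b) No contract (and hence no place of execution) is alleged; no defendant resides in Ulmere (they reside in Palwick, Palbourne) — every alternative fails. Not satisfied.
  (c) Quill Works is organised under the laws of Ulmere, so this disjunct is met. Condition met.
  (d) The claim does not concern real property. However, every defendant has filed written consent, so the 'unless' proviso supplies this condition. Met.
  (e) The claim is a tort claim, not an employment claim, so one alternative holds. Met.
  → No jurisdiction.

None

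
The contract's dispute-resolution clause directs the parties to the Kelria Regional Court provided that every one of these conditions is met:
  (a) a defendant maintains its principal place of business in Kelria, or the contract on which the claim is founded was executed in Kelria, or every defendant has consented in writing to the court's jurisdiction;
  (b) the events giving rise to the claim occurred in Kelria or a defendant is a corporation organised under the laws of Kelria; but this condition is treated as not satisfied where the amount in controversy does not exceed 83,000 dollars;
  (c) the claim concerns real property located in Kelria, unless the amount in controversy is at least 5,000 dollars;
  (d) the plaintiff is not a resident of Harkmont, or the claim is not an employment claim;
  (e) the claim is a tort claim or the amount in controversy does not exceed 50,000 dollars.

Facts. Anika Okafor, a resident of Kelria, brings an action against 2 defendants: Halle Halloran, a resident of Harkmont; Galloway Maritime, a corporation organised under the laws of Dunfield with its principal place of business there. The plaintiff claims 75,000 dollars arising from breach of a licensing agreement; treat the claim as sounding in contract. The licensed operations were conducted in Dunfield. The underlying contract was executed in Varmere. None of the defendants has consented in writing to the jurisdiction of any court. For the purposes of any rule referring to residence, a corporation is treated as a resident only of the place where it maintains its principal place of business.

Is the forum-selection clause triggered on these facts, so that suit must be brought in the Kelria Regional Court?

No

The Kelria Regional Court:
  (a) The corporate defendant(s) have their principal place of business in Dunfield, not Kelria; the contract was executed in Varmere, not Kelria; no such written consent has been filed — every alternative fails. Not satisfied.
  (b) The operative events occurred in Dunfield, not Kelria; the corporate defendant(s) are organised in Dunfield, not Kelria — no alternative holds. Not satisfied.
  (c) The claim does not concern real property. However, the amount in controversy is $75,000, which meets the 5,000 dollars floor, so the 'unless' proviso supplies this condition. Met.
  (d) The plaintiff resides in Kelria, which is not Harkmont, so one alternative holds. Met.
  (e) The claim is a contract claim, not a tort claim; the amount in controversy is 75,000 dollars, above the 50,000 dollars ceiling — every alternative fails. Condition not met.
  → Forum clause is not triggered.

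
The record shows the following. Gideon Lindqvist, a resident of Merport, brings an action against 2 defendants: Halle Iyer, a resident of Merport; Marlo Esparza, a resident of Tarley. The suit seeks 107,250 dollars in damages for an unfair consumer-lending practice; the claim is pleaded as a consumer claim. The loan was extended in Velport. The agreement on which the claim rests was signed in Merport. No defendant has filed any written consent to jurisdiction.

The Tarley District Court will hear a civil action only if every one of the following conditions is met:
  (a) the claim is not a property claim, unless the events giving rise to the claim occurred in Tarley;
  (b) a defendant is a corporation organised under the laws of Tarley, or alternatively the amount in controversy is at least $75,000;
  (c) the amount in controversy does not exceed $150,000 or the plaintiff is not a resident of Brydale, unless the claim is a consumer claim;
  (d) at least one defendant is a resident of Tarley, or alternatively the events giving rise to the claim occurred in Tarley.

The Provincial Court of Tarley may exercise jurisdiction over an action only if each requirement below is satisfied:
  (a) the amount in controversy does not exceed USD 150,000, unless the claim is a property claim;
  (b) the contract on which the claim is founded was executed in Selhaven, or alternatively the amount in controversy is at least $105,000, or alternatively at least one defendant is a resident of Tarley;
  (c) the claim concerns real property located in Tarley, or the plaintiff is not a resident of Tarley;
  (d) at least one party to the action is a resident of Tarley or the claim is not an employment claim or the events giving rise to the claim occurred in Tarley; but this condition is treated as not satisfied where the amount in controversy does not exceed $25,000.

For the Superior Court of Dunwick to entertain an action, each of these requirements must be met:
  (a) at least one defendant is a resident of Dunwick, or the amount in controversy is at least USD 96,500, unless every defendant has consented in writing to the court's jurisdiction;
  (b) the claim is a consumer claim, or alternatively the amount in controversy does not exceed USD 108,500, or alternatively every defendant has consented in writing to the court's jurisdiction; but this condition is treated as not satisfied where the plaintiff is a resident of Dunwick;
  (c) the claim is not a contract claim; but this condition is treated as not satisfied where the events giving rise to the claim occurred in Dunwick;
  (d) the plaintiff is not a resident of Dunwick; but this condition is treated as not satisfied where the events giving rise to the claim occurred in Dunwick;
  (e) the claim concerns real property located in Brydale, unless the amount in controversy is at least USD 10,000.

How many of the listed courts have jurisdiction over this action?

The Tarley District Court:
  (a) The claim is a consumer claim, not a property claim. Satisfied.
  (b) The amount in controversy is 107,250 dollars, which meets the 75,000 dollars floor — that alternative is enough. Met.
  (c) The amount in controversy is $107,250, within the $150,000 ceiling, so one alternative holds. Condition met.
  (d) Marlo Esparza resides in Tarley — that alternative is enough. Satisfied.
  → Jurisdiction lies.
The Provincial Court of Tarley:
  (a) The amount in controversy is $107,250, within the 150,000 dollars ceiling. Satisfied.
  (b) The amount in controversy is USD 107,250, which meets the USD 105,000 floor, so this disjunct is met. Met.
  (c) The plaintiff resides in Merport, which is not Tarley, so one alternative holds. Condition met.
  (d) Marlo Esparza resides in Tarley, which satisfies one of the alternatives. The exception is not triggered, since the amount in controversy is 107,250 dollars, above the USD 25,000 ceiling. Satisfied.
  → Every requirement is satisfied — jurisdiction.
The Superior Court of Dunwick:
  (a) The amount in controversy is 107,250 dollars, which meets the $96,500 floor, which satisfies one of the alternatives. Condition met.
  (b) The claim is a consumer claim, so this disjunct is met. The carve-out does not apply: the plaintiff resides in Merport, not Dunwick. Satisfied.
  (c) The claim is a consumer claim, not a contract claim. The exception is not triggered, since the operative events occurred in Velport, not Dunwick. Satisfied.
  (d) The plaintiff resides in Merport, which is not Dunwick. The exception is not triggered, since the operative events occurred in Velport, not Dunwick. Met.
  (e) The claim does not concern real property. The proviso rescues it, though: the amount in controversy is USD 107,250, which meets the 10,000 dollars floor. Satisfied.
  → All conditions met; jurisdiction exists.
Courts with jurisdiction: the Tarley District Court, the Provincial Court of Tarley, the Superior Court of Dunwick — 3 in total.

3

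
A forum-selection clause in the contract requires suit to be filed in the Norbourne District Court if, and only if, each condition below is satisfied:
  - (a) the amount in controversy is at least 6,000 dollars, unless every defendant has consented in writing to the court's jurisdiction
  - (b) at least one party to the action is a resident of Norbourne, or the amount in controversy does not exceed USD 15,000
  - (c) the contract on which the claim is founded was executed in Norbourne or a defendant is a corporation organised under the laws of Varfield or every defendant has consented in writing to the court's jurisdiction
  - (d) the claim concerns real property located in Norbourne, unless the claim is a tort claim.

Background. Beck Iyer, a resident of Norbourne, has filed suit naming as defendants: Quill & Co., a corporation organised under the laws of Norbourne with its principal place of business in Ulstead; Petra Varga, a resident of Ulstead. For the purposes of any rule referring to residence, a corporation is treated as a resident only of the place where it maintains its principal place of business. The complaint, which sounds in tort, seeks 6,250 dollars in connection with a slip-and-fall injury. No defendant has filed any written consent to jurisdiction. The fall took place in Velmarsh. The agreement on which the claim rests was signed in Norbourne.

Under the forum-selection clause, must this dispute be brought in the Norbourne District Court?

Yes

The Norbourne District Court:
  (a) The amount in controversy is $6,250, which meets the USD 6,000 floor. Satisfied.
  (b) Beck Iyer resides in Norbourne, so one alternative holds. Met.
  (c) The contract was executed in Norbourne, so one alternative holds. Condition met.
  (d) The claim does not concern real property. But the claim is a tort claim, and the 'unless' clause therefore excuses the requirement. Condition met.
  → Forum clause is triggered.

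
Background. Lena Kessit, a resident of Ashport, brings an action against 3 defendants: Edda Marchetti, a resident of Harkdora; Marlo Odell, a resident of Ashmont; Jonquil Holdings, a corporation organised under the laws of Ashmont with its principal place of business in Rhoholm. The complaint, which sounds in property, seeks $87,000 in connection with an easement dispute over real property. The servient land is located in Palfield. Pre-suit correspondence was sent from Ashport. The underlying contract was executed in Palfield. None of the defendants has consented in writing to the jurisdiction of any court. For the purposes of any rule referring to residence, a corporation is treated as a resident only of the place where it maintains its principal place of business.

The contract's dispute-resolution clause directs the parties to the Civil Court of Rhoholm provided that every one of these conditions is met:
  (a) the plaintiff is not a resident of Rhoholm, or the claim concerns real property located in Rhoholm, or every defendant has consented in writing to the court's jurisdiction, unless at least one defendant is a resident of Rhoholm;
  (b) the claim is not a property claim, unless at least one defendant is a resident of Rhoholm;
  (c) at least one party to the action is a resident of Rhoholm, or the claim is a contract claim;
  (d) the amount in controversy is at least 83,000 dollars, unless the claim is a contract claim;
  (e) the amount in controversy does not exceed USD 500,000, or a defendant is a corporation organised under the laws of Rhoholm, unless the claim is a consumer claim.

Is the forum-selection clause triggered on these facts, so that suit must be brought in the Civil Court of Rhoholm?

Yes

The Civil Court of Rhoholm:
  (a) The plaintiff resides in Ashport, which is not Rhoholm, which satisfies one of the alternatives. Met.
  (b) The claim is a property claim. However, Jonquil Holdings resides in Rhoholm, so the 'unless' proviso supplies this condition. Satisfied.
  (c) Jonquil Holdings resides in Rhoholm, which satisfies one of the alternatives. Condition met.
  (d) The amount in controversy is 87,000 dollars, which meets the USD 83,000 floor. Condition met.
  (e) The amount in controversy is $87,000, within the 500,000 dollars ceiling — that alternative is enough. Condition met.
  → Forum clause is triggered.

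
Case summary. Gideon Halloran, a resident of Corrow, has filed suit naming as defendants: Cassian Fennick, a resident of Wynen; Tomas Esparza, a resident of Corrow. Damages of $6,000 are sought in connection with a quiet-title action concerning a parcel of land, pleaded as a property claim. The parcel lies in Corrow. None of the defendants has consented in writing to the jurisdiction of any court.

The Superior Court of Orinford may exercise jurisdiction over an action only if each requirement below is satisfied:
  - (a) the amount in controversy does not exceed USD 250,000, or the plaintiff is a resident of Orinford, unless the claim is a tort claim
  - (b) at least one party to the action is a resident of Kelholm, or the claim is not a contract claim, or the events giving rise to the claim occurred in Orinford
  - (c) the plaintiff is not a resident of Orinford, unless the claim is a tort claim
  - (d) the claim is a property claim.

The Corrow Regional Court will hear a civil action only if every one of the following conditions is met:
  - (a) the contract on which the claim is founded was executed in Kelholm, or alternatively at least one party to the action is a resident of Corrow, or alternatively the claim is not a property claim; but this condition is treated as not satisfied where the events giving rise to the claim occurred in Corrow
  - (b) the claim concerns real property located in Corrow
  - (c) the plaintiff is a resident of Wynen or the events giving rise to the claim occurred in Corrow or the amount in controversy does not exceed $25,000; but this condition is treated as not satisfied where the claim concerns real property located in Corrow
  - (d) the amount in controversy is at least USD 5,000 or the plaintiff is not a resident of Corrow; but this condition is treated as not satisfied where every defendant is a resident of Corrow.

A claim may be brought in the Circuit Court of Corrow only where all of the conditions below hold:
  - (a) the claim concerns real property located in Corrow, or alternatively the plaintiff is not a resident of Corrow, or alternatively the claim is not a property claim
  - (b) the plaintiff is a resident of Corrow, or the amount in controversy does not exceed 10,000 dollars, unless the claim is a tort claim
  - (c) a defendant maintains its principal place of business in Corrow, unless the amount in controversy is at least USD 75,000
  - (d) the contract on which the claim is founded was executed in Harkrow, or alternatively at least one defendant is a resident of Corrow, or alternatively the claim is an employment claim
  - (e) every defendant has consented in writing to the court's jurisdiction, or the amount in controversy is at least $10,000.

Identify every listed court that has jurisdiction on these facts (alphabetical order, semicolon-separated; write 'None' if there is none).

the Superior Court of Orinford

The Superior Court of Orinford:
  (a) The amount in controversy is 6,000 dollars, within the USD 250,000 ceiling, so this disjunct is met. Condition met.
  (b) The claim is a property claim, not a contract claim — that alternative is enough. Satisfied.
  (c) The plaintiff resides in Corrow, which is not Orinford. Condition met.
  (d) The claim is a property claim. Met.
  → All conditions met; jurisdiction exists.
The Corrow Regional Court:
  (a) Gideon Halloran resides in Corrow — that alternative is enough. However, the operative events occurred in Corrow, which falls within the stated exception and so defeats the condition. Condition not met.
  (b) The property lies in Corrow. Met.
  (c) The operative events occurred in Corrow, so this disjunct is met. However, the property lies in Corrow, which falls within the stated exception and so defeats the condition. Not satisfied.
  (d) The amount in controversy is 6,000 dollars, which meets the 5,000 dollars floor, so one alternative holds. The exception is not triggered, since the defendants reside as follows — Cassian Fennick in Wynen, Tomas Esparza in Corrow — not all in Corrow. Satisfied.
  → The court lacks jurisdiction.
The Circuit Court of Corrow:
  (a) The property lies in Corrow, which satisfies one of the alternatives. Condition met.
  (b) The plaintiff resides in Corrow, which satisfies one of the alternatives. Satisfied.
  (c) No defendant is a corporation. The proviso offers no rescue either, since the amount in controversy is $6,000, below the $75,000 floor. Condition not met.
  (d) Tomas Esparza resides in Corrow, so this disjunct is met. Satisfied.
  (e) No such written consent has been filed; the amount in controversy is USD 6,000, below the 10,000 dollars floor — no alternative holds. Not satisfied.
  → Not every requirement is met — no jurisdiction.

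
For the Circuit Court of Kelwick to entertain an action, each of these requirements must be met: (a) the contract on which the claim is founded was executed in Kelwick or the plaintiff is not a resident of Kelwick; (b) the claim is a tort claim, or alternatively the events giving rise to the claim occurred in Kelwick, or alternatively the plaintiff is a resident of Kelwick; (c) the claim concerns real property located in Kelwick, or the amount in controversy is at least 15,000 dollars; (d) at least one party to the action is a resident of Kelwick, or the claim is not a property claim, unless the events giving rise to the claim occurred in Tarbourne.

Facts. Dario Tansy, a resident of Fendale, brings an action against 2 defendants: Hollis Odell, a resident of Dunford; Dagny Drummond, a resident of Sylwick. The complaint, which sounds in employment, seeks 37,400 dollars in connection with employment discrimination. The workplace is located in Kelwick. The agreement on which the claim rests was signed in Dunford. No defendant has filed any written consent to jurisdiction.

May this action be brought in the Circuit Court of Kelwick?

Yes

The Circuit Court of Kelwick:
  (a) The plaintiff resides in Fendale, which is not Kelwick — that alternative is enough. Met.
  (b) The operative events occurred in Kelwick — that alternative is enough. Satisfied.
  (c) The amount in controversy is $37,400, which meets the USD 15,000 floor, so this disjunct is met. Met.
  (d) The claim is an employment claim, not a property claim, so this disjunct is met. Condition met.
  → Jurisdiction lies.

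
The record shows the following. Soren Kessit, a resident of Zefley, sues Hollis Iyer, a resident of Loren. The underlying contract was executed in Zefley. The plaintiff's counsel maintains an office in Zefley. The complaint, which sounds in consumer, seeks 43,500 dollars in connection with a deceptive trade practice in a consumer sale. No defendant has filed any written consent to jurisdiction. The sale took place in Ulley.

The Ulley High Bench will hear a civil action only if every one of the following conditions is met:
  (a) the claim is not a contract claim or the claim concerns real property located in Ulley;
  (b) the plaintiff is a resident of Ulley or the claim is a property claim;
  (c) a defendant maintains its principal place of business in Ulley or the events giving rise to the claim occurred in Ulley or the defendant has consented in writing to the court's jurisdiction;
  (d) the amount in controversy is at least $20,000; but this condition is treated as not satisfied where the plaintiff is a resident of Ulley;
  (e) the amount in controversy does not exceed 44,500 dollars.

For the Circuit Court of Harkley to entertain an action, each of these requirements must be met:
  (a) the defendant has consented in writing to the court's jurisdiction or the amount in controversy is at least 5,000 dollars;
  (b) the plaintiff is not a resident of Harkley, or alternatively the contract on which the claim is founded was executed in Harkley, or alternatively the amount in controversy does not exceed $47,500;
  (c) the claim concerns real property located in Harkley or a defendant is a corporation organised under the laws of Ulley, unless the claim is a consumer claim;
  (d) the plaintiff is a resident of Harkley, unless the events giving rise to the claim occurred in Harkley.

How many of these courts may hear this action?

The Ulley High Bench:
  (a) The claim is a consumer claim, not a contract claim, so this disjunct is met. Condition met.
  (b) The plaintiff resides in Zefley, not Ulley; the claim is a consumer claim, not a property claim — every alternative fails. Fails.
  (c) The operative events occurred in Ulley, so this disjunct is met. Satisfied.
  (d) The amount in controversy is $43,500, which meets the 20,000 dollars floor. The exception is not triggered, since the plaintiff resides in Zefley, not Ulley. Condition met.
  (e) The amount in controversy is $43,500, within the $44,500 ceiling. Condition met.
  → Not every requirement is met — no jurisdiction.
The Circuit Court of Harkley:
  (a) The amount in controversy is USD 43,500, which meets the USD 5,000 floor, so one alternative holds. Satisfied.
  (b) The plaintiff resides in Zefley, which is not Harkley, so this disjunct is met. Met.
  (c) The claim does not concern real property; no defendant is a corporation — none of the alternatives is met. However, the claim is a consumer claim, so the 'unless' proviso supplies this condition. Condition met.
  (d) The plaintiff resides in Zefley, not Harkley. The proviso offers no rescue either, since the operative events occurred in Ulley, not Harkley. Condition not met.
  → The court lacks jurisdiction.
No court satisfies all of its conditions.

0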